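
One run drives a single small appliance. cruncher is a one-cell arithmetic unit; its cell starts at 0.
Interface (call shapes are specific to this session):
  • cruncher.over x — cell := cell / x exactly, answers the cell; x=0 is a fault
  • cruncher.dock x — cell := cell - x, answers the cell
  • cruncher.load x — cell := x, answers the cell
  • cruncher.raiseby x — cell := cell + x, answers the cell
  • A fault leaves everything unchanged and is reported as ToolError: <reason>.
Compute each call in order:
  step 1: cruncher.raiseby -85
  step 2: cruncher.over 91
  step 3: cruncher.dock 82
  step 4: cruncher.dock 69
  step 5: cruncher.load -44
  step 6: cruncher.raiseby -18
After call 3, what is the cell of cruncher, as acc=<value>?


[in] cruncher.raiseby x=-85
[out] -85
[in] cruncher.over x=91
[out] -85/91
[in] cruncher.dock x=82
[out] -7547/91
[in] cruncher.dock x=69
[out] -13826/91
[in] cruncher.load x=-44
[out] -44
[in] cruncher.raiseby x=-18
[out] -62

Answer: acc=-7547/91


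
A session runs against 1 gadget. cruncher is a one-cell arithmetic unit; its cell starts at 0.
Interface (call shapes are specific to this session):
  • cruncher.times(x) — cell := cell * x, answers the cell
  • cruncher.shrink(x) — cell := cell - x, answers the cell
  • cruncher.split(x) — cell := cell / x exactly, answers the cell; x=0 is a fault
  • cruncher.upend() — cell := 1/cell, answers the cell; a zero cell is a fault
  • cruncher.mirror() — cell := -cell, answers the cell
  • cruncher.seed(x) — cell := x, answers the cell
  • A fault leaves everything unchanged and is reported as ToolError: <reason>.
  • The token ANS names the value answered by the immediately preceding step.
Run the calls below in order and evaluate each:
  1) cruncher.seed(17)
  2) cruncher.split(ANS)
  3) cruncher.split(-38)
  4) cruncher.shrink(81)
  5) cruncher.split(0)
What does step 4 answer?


Answer: -3079/38

Derivation:
==> cruncher.seed(x: 17)
<== 17
==> cruncher.split(x: ANS)
<== 1
==> cruncher.split(x: -38)
<== -1/38
==> cruncher.shrink(x: 81)
<== -3079/38
==> cruncher.split(x: 0)
<== ToolError: division by zero


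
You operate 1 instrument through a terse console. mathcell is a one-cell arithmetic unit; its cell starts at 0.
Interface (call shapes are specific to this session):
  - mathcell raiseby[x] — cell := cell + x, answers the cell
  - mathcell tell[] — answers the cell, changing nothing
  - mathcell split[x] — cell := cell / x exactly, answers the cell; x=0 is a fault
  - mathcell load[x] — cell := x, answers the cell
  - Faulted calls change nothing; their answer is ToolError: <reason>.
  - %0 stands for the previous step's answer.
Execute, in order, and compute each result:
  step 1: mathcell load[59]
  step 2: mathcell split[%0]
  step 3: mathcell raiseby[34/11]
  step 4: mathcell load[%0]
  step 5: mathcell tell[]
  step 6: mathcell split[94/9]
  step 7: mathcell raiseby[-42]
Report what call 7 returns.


Answer: -43023/1034

Derivation:
>> mathcell load(x=59)
<< 59
>> mathcell split(x=%0)
<< 1
>> mathcell raiseby(x=34/11)
<< 45/11
>> mathcell load(x=%0)
<< 45/11
>> mathcell tell()
<< 45/11
>> mathcell split(x=94/9)
<< 405/1034
>> mathcell raiseby(x=-42)
<< -43023/1034


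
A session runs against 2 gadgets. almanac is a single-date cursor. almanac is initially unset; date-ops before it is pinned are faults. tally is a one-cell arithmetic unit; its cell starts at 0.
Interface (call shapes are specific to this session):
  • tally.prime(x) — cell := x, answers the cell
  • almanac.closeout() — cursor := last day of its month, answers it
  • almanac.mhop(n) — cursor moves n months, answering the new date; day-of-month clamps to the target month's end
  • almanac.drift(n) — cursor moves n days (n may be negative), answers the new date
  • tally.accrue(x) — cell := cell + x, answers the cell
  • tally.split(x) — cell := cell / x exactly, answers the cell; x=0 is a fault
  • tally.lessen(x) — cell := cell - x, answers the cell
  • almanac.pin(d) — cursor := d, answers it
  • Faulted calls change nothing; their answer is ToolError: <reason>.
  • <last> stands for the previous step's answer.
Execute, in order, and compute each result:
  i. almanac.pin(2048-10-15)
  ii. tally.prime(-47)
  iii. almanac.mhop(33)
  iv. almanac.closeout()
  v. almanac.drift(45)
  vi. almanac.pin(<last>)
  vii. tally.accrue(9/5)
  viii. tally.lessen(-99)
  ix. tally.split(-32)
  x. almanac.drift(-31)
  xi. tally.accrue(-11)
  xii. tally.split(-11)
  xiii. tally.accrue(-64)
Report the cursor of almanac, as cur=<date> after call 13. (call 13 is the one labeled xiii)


Answer: cur=2051-08-14

Derivation:
;; 1. pin(d='2048-10-15') == 2048-10-15
;; 2. prime(x='-47') == -47
;; 3. mhop(n='33') == 2051-07-15
;; 4. closeout() == 2051-07-31
;; 5. drift(n='45') == 2051-09-14
;; 6. pin(d='<last>') == 2051-09-14
;; 7. accrue(x='9/5') == -226/5
;; 8. lessen(x='-99') == 269/5
;; 9. split(x='-32') == -269/160
;; 10. drift(n='-31') == 2051-08-14
;; 11. accrue(x='-11') == -2029/160
;; 12. split(x='-11') == 2029/1760
;; 13. accrue(x='-64') == -110611/1760


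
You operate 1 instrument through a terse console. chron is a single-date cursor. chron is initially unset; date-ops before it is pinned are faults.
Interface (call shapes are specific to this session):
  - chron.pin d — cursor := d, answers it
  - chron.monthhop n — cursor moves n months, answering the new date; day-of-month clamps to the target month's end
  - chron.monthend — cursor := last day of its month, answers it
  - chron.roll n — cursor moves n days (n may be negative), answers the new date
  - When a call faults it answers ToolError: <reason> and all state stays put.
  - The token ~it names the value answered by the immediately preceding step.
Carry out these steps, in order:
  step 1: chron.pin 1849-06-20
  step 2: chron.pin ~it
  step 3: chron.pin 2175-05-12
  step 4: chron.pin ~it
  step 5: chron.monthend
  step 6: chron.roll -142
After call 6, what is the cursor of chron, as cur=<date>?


Answer: cur=2175-01-09

Derivation:
// chron.pin(1849-06-20) ~> 1849-06-20
// chron.pin(~it) ~> 1849-06-20
// chron.pin(2175-05-12) ~> 2175-05-12
// chron.pin(~it) ~> 2175-05-12
// chron.monthend() ~> 2175-05-31
// chron.roll(-142) ~> 2175-01-09


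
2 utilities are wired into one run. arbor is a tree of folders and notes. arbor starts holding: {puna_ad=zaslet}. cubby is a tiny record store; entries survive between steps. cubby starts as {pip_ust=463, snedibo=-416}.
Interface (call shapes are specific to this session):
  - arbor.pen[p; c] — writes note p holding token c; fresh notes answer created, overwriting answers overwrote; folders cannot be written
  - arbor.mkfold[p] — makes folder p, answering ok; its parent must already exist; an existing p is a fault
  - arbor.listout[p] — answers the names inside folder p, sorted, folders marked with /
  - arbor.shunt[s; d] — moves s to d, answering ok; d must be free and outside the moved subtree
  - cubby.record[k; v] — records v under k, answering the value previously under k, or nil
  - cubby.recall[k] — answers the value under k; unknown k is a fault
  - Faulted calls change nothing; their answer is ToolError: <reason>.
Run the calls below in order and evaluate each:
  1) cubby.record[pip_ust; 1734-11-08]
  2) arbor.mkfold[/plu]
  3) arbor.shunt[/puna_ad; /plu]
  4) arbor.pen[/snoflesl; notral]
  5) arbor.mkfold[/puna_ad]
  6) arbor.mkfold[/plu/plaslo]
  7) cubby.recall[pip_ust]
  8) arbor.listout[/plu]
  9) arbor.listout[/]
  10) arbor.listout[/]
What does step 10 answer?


Answer: [plu/, puna_ad, snoflesl]

Derivation:
I invoke cubby.record using k=pip_ust, v=1734-11-08, which returns 463.
Next I call arbor.mkfold using p=/plu, and observe ok.
I call arbor.shunt using s=/puna_ad, d=/plu, and see ToolError: exists.
I use arbor.pen using p=/snoflesl, c=notral, which returns created.
I invoke arbor.mkfold using p=/puna_ad, → ToolError: exists.
Then arbor.mkfold using p=/plu/plaslo, which returns ok.
I call cubby.recall using k=pip_ust, and see 1734-11-08.
I invoke arbor.listout using p=/plu: [plaslo/].
I use arbor.listout using p=/, and get [plu/, puna_ad, snoflesl].
Invoking arbor.listout using p=/, — result: [plu/, puna_ad, snoflesl].


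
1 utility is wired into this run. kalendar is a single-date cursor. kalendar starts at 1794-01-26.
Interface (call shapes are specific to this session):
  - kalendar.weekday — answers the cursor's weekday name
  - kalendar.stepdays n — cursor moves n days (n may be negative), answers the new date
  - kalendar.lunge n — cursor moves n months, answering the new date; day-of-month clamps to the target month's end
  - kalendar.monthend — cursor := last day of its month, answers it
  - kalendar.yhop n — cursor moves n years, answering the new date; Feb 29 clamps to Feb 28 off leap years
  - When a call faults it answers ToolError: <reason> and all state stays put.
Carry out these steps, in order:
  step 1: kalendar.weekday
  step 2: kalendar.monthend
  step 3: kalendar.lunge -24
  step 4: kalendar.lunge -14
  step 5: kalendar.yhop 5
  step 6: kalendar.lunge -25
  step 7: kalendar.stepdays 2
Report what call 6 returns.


Answer: 1793-10-30

Derivation:
Now I run kalendar.weekday, yielding Sunday.
I call kalendar.monthend, and get 1794-01-31.
Using kalendar.lunge passing n=-24, which returns 1792-01-31.
Invoking kalendar.lunge passing n=-14, and observe 1790-11-30.
I run kalendar.yhop passing n=5, which returns 1795-11-30.
I use kalendar.lunge passing n=-25, giving 1793-10-30.
Next I call kalendar.stepdays passing n=2, and get 1793-11-01.


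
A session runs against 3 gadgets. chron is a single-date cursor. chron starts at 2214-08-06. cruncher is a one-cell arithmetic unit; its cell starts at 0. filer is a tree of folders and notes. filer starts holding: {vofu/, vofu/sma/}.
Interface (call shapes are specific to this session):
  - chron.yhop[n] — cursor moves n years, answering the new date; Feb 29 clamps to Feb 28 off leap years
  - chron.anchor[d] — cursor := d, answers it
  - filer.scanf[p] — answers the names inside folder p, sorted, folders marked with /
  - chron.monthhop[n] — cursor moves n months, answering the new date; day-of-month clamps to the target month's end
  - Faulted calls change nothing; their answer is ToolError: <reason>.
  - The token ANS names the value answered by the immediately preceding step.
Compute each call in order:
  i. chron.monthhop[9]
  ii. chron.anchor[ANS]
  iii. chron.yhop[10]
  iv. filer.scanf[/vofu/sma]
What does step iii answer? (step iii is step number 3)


% chron.monthhop n='9'
= 2215-05-06
% chron.anchor d='ANS'
= 2215-05-06
% chron.yhop n='10'
= 2225-05-06
% filer.scanf p='/vofu/sma'
= []

Answer: 2225-05-06


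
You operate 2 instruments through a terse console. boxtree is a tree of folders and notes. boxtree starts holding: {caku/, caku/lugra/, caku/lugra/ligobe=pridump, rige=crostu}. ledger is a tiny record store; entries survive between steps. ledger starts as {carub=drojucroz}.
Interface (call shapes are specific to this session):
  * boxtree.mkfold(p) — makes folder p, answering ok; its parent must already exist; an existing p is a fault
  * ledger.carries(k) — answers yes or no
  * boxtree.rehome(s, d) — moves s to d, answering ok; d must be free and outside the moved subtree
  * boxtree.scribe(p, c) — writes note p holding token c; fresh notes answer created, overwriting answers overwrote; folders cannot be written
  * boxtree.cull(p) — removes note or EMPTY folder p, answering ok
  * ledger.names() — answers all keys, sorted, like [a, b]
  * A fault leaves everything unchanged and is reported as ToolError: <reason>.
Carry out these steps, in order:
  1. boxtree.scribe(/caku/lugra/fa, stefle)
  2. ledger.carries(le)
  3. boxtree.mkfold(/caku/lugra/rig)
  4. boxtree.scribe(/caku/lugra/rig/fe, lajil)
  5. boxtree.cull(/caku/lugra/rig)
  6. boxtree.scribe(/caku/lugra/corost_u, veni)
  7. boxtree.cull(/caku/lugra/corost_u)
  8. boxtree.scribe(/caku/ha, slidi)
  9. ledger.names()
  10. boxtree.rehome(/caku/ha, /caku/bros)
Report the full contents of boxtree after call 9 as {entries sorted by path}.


% 1. boxtree.scribe(p='/caku/lugra/fa', c='stefle') => created
% 2. ledger.carries(k='le') => no
% 3. boxtree.mkfold(p='/caku/lugra/rig') => ok
% 4. boxtree.scribe(p='/caku/lugra/rig/fe', c='lajil') => created
% 5. boxtree.cull(p='/caku/lugra/rig') => ToolError: not empty
% 6. boxtree.scribe(p='/caku/lugra/corost_u', c='veni') => created
% 7. boxtree.cull(p='/caku/lugra/corost_u') => ok
% 8. boxtree.scribe(p='/caku/ha', c='slidi') => created
% 9. ledger.names() => [carub]
% 10. boxtree.rehome(s='/caku/ha', d='/caku/bros') => ok

Answer: {caku/, caku/ha=slidi, caku/lugra/, caku/lugra/fa=stefle, caku/lugra/ligobe=pridump, caku/lugra/rig/, caku/lugra/rig/fe=lajil, rige=crostu}


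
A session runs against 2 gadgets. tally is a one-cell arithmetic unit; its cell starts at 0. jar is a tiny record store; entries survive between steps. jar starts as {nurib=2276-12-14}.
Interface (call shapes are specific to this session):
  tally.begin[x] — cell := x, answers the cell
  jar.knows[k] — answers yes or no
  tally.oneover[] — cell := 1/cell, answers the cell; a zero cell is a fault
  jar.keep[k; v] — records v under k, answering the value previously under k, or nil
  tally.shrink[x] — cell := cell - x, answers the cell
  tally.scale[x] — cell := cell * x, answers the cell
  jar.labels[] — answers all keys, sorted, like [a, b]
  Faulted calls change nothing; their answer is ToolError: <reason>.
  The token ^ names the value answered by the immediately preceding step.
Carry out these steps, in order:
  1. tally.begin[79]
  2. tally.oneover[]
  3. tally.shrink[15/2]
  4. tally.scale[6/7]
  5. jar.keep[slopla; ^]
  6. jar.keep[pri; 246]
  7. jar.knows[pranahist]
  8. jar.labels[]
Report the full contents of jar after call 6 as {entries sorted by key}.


Do: tally.begin[79]
See: 79
Do: tally.oneover[]
See: 1/79
Do: tally.shrink[15/2]
See: -1183/158
Do: tally.scale[6/7]
See: -507/79
Do: jar.keep[slopla; ^]
See: nil
Do: jar.keep[pri; 246]
See: nil
Do: jar.knows[pranahist]
See: no
Do: jar.labels[]
See: [nurib, pri, slopla]

Answer: {nurib=2276-12-14, pri=246, slopla=-507/79}


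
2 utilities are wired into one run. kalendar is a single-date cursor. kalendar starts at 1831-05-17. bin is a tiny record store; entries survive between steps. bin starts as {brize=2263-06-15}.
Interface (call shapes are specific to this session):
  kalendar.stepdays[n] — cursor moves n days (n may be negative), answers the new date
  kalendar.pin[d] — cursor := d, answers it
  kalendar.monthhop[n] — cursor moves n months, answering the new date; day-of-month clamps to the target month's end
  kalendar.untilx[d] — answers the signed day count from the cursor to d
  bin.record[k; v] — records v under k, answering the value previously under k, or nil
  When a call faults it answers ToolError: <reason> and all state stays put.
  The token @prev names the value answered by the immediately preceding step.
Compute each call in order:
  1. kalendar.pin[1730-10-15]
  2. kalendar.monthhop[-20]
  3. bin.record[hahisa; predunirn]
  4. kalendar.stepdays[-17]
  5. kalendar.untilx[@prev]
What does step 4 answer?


// pin(d→1730-10-15) -> 1730-10-15
// monthhop(n→-20) -> 1729-02-15
// record(k→hahisa, v→predunirn) -> nil
// stepdays(n→-17) -> 1729-01-29
// untilx(d→@prev) -> 0

Answer: 1729-01-29


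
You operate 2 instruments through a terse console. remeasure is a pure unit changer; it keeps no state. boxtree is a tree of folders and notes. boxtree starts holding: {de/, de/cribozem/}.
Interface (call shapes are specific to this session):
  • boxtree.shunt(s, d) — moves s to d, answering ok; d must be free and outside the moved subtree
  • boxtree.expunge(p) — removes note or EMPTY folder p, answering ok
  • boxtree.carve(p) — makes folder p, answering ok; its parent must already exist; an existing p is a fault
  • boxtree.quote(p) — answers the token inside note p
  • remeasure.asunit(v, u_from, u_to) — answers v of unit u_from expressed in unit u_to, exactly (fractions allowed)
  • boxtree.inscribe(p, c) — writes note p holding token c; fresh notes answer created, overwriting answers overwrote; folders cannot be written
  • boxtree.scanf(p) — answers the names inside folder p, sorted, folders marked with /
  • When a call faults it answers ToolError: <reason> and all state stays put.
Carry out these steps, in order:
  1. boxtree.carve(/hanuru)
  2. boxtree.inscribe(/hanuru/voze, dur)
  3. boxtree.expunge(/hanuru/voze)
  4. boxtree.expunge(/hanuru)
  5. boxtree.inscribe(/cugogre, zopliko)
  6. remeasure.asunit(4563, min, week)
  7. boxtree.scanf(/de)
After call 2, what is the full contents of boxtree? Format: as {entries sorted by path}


Answer: {de/, de/cribozem/, hanuru/, hanuru/voze=dur}

Derivation:
Step: boxtree.carve[p=/hanuru]
Result: ok
Step: boxtree.inscribe[p=/hanuru/voze; c=dur]
Result: created
Step: boxtree.expunge[p=/hanuru/voze]
Result: ok
Step: boxtree.expunge[p=/hanuru]
Result: ok
Step: boxtree.inscribe[p=/cugogre; c=zopliko]
Result: created
Step: remeasure.asunit[v=4563; u_from=min; u_to=week]
Result: 507/1120
Step: boxtree.scanf[p=/de]
Result: [cribozem/]


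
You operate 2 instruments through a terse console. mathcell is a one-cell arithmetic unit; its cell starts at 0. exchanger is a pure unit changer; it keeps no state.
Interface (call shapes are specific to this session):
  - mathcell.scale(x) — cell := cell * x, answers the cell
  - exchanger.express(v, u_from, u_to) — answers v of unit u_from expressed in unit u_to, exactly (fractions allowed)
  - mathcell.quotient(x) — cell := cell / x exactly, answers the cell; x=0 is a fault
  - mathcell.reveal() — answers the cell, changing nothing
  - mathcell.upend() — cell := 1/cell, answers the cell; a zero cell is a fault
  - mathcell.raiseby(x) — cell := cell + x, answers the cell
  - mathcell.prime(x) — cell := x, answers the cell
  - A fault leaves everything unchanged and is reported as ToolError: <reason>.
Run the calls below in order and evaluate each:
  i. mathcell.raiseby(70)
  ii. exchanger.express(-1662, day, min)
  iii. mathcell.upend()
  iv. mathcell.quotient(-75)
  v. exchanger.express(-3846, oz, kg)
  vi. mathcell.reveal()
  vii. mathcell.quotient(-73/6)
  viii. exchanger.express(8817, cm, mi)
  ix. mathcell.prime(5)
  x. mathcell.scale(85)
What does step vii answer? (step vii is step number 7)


# 1. raiseby(x=70) => 70
# 2. express(v=-1662, u_from=day, u_to=min) => -2393280
# 3. upend() => 1/70
# 4. quotient(x=-75) => -1/5250
# 5. express(v=-3846, u_from=oz, u_to=kg) => -87225812751/800000000
# 6. reveal() => -1/5250
# 7. quotient(x=-73/6) => 1/63875
# 8. express(v=8817, u_from=cm, u_to=mi) => 14695/268224
# 9. prime(x=5) => 5
# 10. scale(x=85) => 425

Answer: 1/63875


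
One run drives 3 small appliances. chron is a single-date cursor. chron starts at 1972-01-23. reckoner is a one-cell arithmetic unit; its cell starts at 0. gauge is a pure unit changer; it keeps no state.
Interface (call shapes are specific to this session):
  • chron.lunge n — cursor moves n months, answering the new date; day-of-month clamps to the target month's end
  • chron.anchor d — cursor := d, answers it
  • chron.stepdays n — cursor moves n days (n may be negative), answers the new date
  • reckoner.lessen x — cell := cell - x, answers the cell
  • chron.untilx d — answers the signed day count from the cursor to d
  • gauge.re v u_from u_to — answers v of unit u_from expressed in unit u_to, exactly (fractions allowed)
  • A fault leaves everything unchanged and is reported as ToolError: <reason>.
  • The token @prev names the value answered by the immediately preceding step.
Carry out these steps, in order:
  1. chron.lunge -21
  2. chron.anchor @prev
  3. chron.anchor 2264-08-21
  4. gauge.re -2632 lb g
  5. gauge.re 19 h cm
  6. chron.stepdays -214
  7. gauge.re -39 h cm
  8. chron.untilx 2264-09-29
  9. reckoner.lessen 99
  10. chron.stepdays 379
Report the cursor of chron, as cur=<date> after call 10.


Invoking lunge using -21, which returns 1970-04-23.
Calling anchor using @prev, and see 1970-04-23.
I use anchor using 2264-08-21: 2264-08-21.
Then re using -2632, lb, g, — result: -14923188973/12500.
Now I run re using 19, h, cm, and get ToolError: incompatible units.
Invoking stepdays using -214, giving 2264-01-20.
Calling re using -39, h, cm, — result: ToolError: incompatible units.
I invoke untilx using 2264-09-29, giving 253.
Next I call lessen using 99, yielding -99.
Using stepdays using 379, — result: 2265-02-02.

Answer: cur=2265-02-02


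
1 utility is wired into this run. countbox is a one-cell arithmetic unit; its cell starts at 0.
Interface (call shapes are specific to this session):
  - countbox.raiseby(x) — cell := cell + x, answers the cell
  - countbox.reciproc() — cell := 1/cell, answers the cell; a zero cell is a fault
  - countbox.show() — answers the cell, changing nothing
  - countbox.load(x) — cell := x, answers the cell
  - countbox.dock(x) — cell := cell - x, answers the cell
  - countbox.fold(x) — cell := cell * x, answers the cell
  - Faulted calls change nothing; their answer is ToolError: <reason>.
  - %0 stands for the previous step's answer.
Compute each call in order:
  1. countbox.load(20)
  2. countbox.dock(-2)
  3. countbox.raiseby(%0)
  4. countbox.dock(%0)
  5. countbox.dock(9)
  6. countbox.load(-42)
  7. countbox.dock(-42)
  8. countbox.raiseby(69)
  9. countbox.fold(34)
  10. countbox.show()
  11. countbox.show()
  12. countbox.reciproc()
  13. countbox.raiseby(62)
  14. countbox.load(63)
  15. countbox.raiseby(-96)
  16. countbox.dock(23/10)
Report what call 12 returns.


Answer: 1/2346

Derivation:
·→ countbox.load(x→20)
·← 20
·→ countbox.dock(x→-2)
·← 22
·→ countbox.raiseby(x→%0)
·← 44
·→ countbox.dock(x→%0)
·← 0
·→ countbox.dock(x→9)
·← -9
·→ countbox.load(x→-42)
·← -42
·→ countbox.dock(x→-42)
·← 0
·→ countbox.raiseby(x→69)
·← 69
·→ countbox.fold(x→34)
·← 2346
·→ countbox.show()
·← 2346
·→ countbox.show()
·← 2346
·→ countbox.reciproc()
·← 1/2346
·→ countbox.raiseby(x→62)
·← 145453/2346
·→ countbox.load(x→63)
·← 63
·→ countbox.raiseby(x→-96)
·← -33
·→ countbox.dock(x→23/10)
·← -353/10


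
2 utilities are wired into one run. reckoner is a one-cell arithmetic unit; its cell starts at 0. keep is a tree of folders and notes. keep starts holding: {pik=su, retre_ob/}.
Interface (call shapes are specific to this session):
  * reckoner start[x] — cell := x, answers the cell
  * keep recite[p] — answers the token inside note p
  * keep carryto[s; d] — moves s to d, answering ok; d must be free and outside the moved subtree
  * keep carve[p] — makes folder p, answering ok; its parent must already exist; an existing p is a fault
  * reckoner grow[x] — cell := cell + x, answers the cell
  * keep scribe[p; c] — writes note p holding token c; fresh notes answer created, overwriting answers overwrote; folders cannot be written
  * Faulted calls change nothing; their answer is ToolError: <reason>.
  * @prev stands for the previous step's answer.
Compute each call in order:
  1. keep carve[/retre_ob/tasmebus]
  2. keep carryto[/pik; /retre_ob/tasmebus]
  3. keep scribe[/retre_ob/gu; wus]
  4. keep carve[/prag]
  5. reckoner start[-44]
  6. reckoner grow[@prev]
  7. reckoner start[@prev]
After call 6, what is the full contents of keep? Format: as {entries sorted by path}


Answer: {pik=su, prag/, retre_ob/, retre_ob/gu=wus, retre_ob/tasmebus/}

Derivation:
// 1. keep carve(p→/retre_ob/tasmebus) -> ok
// 2. keep carryto(s→/pik, d→/retre_ob/tasmebus) -> ToolError: exists
// 3. keep scribe(p→/retre_ob/gu, c→wus) -> created
// 4. keep carve(p→/prag) -> ok
// 5. reckoner start(x→-44) -> -44
// 6. reckoner grow(x→@prev) -> -88
// 7. reckoner start(x→@prev) -> -88


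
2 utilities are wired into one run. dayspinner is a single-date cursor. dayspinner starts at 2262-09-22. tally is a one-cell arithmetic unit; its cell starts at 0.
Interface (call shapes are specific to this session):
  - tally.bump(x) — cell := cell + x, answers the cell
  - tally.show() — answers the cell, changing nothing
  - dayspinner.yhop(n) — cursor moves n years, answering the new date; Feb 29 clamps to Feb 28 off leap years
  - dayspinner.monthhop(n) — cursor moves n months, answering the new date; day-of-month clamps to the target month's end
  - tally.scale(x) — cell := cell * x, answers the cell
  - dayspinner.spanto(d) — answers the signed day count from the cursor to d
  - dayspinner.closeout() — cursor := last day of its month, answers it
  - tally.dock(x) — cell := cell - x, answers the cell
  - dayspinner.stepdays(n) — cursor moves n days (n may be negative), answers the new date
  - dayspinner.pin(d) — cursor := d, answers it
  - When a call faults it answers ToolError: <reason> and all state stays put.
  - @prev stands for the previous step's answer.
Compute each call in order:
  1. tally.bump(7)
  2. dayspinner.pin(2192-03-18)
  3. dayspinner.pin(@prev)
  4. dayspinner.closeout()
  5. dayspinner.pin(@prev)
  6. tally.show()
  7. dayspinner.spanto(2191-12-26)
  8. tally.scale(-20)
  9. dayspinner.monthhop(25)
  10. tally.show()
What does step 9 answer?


-> tally.bump(x=7)
<- 7
-> dayspinner.pin(d=2192-03-18)
<- 2192-03-18
-> dayspinner.pin(d=@prev)
<- 2192-03-18
-> dayspinner.closeout()
<- 2192-03-31
-> dayspinner.pin(d=@prev)
<- 2192-03-31
-> tally.show()
<- 7
-> dayspinner.spanto(d=2191-12-26)
<- -96
-> tally.scale(x=-20)
<- -140
-> dayspinner.monthhop(n=25)
<- 2194-04-30
-> tally.show()
<- -140

Answer: 2194-04-30


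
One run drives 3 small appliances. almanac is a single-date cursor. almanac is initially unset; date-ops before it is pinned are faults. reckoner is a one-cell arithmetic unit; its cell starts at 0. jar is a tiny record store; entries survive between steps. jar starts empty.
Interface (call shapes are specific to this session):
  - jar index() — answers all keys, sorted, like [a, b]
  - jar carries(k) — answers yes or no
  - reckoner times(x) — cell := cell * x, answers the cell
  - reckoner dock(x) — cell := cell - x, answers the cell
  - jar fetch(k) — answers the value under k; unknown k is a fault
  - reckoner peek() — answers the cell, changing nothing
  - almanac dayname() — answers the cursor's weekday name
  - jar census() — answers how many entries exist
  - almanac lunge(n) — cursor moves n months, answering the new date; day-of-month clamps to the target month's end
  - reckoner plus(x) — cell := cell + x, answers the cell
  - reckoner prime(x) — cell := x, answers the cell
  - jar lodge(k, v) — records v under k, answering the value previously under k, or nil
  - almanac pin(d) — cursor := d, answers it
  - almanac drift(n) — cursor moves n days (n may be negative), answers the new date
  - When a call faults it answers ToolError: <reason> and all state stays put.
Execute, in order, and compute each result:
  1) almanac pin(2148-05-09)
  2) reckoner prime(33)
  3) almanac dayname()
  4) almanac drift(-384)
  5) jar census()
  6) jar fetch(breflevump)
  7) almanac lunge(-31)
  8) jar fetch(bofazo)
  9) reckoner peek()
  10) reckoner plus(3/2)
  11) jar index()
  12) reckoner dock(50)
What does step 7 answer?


Answer: 2144-09-21

Derivation:
! 1. almanac pin(2148-05-09) => 2148-05-09
! 2. reckoner prime(33) => 33
! 3. almanac dayname() => Thursday
! 4. almanac drift(-384) => 2147-04-21
! 5. jar census() => 0
! 6. jar fetch(breflevump) => ToolError: no such key breflevump
! 7. almanac lunge(-31) => 2144-09-21
! 8. jar fetch(bofazo) => ToolError: no such key bofazo
! 9. reckoner peek() => 33
! 10. reckoner plus(3/2) => 69/2
! 11. jar index() => []
! 12. reckoner dock(50) => -31/2


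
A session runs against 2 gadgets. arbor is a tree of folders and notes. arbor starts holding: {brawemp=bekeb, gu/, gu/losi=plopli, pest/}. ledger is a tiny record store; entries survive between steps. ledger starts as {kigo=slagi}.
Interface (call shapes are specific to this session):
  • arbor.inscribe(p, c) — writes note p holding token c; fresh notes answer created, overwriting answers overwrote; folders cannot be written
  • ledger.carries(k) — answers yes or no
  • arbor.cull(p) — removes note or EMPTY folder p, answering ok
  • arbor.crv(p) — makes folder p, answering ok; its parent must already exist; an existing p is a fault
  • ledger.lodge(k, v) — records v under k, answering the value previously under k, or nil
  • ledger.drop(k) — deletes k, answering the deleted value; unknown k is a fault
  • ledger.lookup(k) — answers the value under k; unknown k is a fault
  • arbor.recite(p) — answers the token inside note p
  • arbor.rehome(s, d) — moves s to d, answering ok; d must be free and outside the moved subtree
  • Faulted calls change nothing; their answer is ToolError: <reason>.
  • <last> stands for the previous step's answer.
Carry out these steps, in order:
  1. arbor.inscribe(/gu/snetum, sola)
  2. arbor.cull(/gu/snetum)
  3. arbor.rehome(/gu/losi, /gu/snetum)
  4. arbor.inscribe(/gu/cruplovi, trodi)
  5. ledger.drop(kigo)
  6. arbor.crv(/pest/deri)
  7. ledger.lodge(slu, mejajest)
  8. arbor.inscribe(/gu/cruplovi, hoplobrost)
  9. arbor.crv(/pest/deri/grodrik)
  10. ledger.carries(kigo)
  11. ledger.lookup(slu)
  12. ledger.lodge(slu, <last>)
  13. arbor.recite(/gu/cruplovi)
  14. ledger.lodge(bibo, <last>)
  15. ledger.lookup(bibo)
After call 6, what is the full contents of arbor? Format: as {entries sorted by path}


Answer: {brawemp=bekeb, gu/, gu/cruplovi=trodi, gu/snetum=plopli, pest/, pest/deri/}

Derivation:
Using inscribe passing p=/gu/snetum, c=sola, giving created.
Calling cull passing p=/gu/snetum, — result: ok.
I call rehome passing s=/gu/losi, d=/gu/snetum, → ok.
Next I call inscribe passing p=/gu/cruplovi, c=trodi, and see created.
I run drop passing k=kigo, → slagi.
Then crv passing p=/pest/deri, and observe ok.
I call lodge passing k=slu, v=mejajest, → nil.
Now I run inscribe passing p=/gu/cruplovi, c=hoplobrost, and see overwrote.
I call crv passing p=/pest/deri/grodrik, which returns ok.
I use carries passing k=kigo, — result: no.
I call lookup passing k=slu, yielding mejajest.
I try lodge passing k=slu, v=<last>, and get mejajest.
Then recite passing p=/gu/cruplovi, and get hoplobrost.
Next I call lodge passing k=bibo, v=<last>, and get nil.
I use lookup passing k=bibo, yielding hoplobrost.


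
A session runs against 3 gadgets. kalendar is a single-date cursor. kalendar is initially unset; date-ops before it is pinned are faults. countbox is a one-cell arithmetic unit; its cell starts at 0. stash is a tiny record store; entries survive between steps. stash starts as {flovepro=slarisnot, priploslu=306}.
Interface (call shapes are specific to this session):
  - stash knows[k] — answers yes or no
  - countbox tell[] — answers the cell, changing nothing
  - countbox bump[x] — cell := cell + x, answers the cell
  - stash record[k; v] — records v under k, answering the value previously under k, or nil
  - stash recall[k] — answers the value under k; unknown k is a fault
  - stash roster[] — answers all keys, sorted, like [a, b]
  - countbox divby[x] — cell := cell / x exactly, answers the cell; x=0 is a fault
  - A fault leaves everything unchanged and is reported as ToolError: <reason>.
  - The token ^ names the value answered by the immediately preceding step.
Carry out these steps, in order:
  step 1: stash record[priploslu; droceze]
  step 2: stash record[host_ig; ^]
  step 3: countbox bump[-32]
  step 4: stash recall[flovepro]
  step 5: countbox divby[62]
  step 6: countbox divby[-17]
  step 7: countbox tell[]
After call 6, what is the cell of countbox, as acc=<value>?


Answer: acc=16/527

Derivation:
==> stash record(k=priploslu, v=droceze)
<== 306
==> stash record(k=host_ig, v=^)
<== nil
==> countbox bump(x=-32)
<== -32
==> stash recall(k=flovepro)
<== slarisnot
==> countbox divby(x=62)
<== -16/31
==> countbox divby(x=-17)
<== 16/527
==> countbox tell()
<== 16/527


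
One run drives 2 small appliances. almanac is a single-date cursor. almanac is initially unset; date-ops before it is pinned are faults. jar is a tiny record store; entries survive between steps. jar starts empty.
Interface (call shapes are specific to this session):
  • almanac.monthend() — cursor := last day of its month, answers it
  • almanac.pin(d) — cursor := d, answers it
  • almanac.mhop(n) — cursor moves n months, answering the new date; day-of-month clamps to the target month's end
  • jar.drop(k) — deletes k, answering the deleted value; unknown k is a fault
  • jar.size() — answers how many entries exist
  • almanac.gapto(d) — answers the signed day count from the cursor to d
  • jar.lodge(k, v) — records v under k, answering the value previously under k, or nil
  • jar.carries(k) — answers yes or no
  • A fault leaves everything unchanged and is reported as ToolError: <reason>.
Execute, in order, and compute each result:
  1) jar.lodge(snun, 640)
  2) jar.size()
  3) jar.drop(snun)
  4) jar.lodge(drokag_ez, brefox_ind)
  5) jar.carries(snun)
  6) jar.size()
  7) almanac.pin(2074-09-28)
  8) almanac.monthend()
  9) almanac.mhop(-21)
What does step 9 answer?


-- jar.lodge(k→snun, v→640) => nil
-- jar.size() => 1
-- jar.drop(k→snun) => 640
-- jar.lodge(k→drokag_ez, v→brefox_ind) => nil
-- jar.carries(k→snun) => no
-- jar.size() => 1
-- almanac.pin(d→2074-09-28) => 2074-09-28
-- almanac.monthend() => 2074-09-30
-- almanac.mhop(n→-21) => 2072-12-30

Answer: 2072-12-30


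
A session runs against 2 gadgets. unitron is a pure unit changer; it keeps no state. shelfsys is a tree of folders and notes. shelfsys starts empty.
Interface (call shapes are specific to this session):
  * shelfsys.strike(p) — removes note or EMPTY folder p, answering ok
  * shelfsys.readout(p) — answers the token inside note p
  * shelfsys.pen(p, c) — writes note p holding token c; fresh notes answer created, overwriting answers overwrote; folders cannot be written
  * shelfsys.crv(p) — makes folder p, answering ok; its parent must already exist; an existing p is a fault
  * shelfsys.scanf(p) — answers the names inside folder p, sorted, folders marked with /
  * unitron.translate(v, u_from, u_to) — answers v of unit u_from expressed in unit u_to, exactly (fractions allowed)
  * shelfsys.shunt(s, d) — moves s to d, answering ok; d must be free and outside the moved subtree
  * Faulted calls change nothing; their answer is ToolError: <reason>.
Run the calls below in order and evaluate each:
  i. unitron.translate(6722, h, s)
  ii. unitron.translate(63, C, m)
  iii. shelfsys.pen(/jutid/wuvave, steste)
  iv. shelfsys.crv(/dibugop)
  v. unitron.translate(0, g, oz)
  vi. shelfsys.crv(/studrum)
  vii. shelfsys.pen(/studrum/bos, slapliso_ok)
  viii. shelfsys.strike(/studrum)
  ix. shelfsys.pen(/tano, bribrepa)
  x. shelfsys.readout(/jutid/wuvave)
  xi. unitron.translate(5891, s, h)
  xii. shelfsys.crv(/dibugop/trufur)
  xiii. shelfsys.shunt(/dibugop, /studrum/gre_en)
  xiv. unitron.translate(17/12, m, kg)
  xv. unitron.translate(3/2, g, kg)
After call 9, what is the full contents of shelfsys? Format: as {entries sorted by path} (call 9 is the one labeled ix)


Answer: {dibugop/, studrum/, studrum/bos=slapliso_ok, tano=bribrepa}

Derivation:
$ translate v=6722 u_from=h u_to=s
[out] 24199200
$ translate v=63 u_from=C u_to=m
[out] ToolError: incompatible units
$ pen p=/jutid/wuvave c=steste
[out] ToolError: no parent
$ crv p=/dibugop
[out] ok
$ translate v=0 u_from=g u_to=oz
[out] 0
$ crv p=/studrum
[out] ok
$ pen p=/studrum/bos c=slapliso_ok
[out] created
$ strike p=/studrum
[out] ToolError: not empty
$ pen p=/tano c=bribrepa
[out] created
$ readout p=/jutid/wuvave
[out] ToolError: not found
$ translate v=5891 u_from=s u_to=h
[out] 5891/3600
$ crv p=/dibugop/trufur
[out] ok
$ shunt s=/dibugop d=/studrum/gre_en
[out] ok
$ translate v=17/12 u_from=m u_to=kg
[out] ToolError: incompatible units
$ translate v=3/2 u_from=g u_to=kg
[out] 3/2000


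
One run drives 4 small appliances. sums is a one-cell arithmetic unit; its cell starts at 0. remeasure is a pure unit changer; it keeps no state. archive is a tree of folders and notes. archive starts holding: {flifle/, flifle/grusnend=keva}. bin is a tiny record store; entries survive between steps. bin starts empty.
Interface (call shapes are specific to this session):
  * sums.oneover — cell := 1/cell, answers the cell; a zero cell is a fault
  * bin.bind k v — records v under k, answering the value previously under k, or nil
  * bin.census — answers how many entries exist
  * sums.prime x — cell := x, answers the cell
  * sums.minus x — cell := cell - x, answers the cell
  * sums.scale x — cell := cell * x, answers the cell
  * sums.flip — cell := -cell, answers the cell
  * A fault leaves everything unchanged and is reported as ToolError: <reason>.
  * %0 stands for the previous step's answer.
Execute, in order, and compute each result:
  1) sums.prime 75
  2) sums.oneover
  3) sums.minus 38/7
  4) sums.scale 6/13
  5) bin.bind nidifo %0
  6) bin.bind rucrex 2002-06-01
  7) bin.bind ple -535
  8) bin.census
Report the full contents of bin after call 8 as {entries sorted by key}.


% 1. sums.prime(x: 75) => 75
% 2. sums.oneover() => 1/75
% 3. sums.minus(x: 38/7) => -2843/525
% 4. sums.scale(x: 6/13) => -5686/2275
% 5. bin.bind(k: nidifo, v: %0) => nil
% 6. bin.bind(k: rucrex, v: 2002-06-01) => nil
% 7. bin.bind(k: ple, v: -535) => nil
% 8. bin.census() => 3

Answer: {nidifo=-5686/2275, ple=-535, rucrex=2002-06-01}


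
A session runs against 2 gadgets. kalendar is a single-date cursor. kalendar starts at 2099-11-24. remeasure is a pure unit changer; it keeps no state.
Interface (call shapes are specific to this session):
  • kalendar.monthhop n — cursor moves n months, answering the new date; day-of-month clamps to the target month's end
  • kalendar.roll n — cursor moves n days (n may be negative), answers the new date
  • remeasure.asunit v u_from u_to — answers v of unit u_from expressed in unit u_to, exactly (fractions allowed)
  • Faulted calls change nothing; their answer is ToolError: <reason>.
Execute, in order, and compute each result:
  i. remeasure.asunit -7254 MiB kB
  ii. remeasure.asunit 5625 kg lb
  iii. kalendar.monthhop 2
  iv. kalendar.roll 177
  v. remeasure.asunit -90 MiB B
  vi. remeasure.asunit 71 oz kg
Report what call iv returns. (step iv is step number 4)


Answer: 2100-07-20

Derivation:
Act: remeasure.asunit[v→-7254; u_from→MiB; u_to→kB]
Obs: -950796288/125
Act: remeasure.asunit[v→5625; u_from→kg; u_to→lb]
Obs: 562500000000/45359237
Act: kalendar.monthhop[n→2]
Obs: 2100-01-24
Act: kalendar.roll[n→177]
Obs: 2100-07-20
Act: remeasure.asunit[v→-90; u_from→MiB; u_to→B]
Obs: -94371840
Act: remeasure.asunit[v→71; u_from→oz; u_to→kg]
Obs: 3220505827/1600000000


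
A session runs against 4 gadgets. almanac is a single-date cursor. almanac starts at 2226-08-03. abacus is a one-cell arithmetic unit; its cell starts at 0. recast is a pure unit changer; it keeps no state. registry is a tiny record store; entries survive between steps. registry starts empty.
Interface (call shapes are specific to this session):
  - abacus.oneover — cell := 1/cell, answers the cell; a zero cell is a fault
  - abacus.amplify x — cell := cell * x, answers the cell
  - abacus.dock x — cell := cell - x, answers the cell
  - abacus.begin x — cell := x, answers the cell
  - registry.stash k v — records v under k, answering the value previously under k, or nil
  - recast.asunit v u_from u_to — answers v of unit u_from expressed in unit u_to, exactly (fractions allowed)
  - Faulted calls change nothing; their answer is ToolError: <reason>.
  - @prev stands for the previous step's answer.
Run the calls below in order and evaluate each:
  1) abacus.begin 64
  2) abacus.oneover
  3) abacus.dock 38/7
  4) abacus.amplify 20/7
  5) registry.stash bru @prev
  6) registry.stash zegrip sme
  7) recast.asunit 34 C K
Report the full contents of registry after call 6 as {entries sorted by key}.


CALL abacus.begin[64]
RET  64
CALL abacus.oneover[]
RET  1/64
CALL abacus.dock[38/7]
RET  -2425/448
CALL abacus.amplify[20/7]
RET  -12125/784
CALL registry.stash[bru; @prev]
RET  nil
CALL registry.stash[zegrip; sme]
RET  nil
CALL recast.asunit[34; C; K]
RET  6143/20

Answer: {bru=-12125/784, zegrip=sme}
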